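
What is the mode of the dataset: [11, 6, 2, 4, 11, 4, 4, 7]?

4

Step 1: Count the frequency of each value:
  2: appears 1 time(s)
  4: appears 3 time(s)
  6: appears 1 time(s)
  7: appears 1 time(s)
  11: appears 2 time(s)
Step 2: The value 4 appears most frequently (3 times).
Step 3: Mode = 4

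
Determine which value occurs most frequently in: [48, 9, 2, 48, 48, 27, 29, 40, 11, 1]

48

Step 1: Count the frequency of each value:
  1: appears 1 time(s)
  2: appears 1 time(s)
  9: appears 1 time(s)
  11: appears 1 time(s)
  27: appears 1 time(s)
  29: appears 1 time(s)
  40: appears 1 time(s)
  48: appears 3 time(s)
Step 2: The value 48 appears most frequently (3 times).
Step 3: Mode = 48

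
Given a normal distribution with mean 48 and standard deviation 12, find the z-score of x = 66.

1.5

Step 1: Recall the z-score formula: z = (x - mu) / sigma
Step 2: Substitute values: z = (66 - 48) / 12
Step 3: z = 18 / 12 = 1.5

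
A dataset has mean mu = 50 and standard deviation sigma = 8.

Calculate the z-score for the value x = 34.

-2

Step 1: Recall the z-score formula: z = (x - mu) / sigma
Step 2: Substitute values: z = (34 - 50) / 8
Step 3: z = -16 / 8 = -2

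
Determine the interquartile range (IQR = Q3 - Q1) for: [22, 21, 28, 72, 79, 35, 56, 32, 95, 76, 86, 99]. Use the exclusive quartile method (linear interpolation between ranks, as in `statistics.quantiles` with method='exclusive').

55.25

Step 1: Sort the data: [21, 22, 28, 32, 35, 56, 72, 76, 79, 86, 95, 99]
Step 2: n = 12
Step 3: Using the exclusive quartile method:
  Q1 = 29
  Q2 (median) = 64
  Q3 = 84.25
  IQR = Q3 - Q1 = 84.25 - 29 = 55.25
Step 4: IQR = 55.25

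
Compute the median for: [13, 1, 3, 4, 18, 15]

8.5

Step 1: Sort the data in ascending order: [1, 3, 4, 13, 15, 18]
Step 2: The number of values is n = 6.
Step 3: Since n is even, the median is the average of positions 3 and 4:
  Median = (4 + 13) / 2 = 8.5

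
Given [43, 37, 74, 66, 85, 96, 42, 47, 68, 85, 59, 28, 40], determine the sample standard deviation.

21.5451

Step 1: Compute the mean: 59.2308
Step 2: Sum of squared deviations from the mean: 5570.3077
Step 3: Sample variance = 5570.3077 / 12 = 464.1923
Step 4: Standard deviation = sqrt(464.1923) = 21.5451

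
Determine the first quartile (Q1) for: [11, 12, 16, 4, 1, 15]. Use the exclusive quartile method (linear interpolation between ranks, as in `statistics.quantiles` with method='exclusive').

3.25

Step 1: Sort the data: [1, 4, 11, 12, 15, 16]
Step 2: n = 6
Step 3: Using the exclusive quartile method:
  Q1 = 3.25
  Q2 (median) = 11.5
  Q3 = 15.25
  IQR = Q3 - Q1 = 15.25 - 3.25 = 12
Step 4: Q1 = 3.25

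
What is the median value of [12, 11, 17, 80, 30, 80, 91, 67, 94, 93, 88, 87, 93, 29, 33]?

80

Step 1: Sort the data in ascending order: [11, 12, 17, 29, 30, 33, 67, 80, 80, 87, 88, 91, 93, 93, 94]
Step 2: The number of values is n = 15.
Step 3: Since n is odd, the median is the middle value at position 8: 80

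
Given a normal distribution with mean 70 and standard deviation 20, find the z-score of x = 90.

1

Step 1: Recall the z-score formula: z = (x - mu) / sigma
Step 2: Substitute values: z = (90 - 70) / 20
Step 3: z = 20 / 20 = 1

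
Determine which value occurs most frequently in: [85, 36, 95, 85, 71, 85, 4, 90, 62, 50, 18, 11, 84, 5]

85

Step 1: Count the frequency of each value:
  4: appears 1 time(s)
  5: appears 1 time(s)
  11: appears 1 time(s)
  18: appears 1 time(s)
  36: appears 1 time(s)
  50: appears 1 time(s)
  62: appears 1 time(s)
  71: appears 1 time(s)
  84: appears 1 time(s)
  85: appears 3 time(s)
  90: appears 1 time(s)
  95: appears 1 time(s)
Step 2: The value 85 appears most frequently (3 times).
Step 3: Mode = 85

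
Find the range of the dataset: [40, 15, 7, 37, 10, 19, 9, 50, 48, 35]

43

Step 1: Identify the maximum value: max = 50
Step 2: Identify the minimum value: min = 7
Step 3: Range = max - min = 50 - 7 = 43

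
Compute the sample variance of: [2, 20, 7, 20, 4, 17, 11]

56.9524

Step 1: Compute the mean: (2 + 20 + 7 + 20 + 4 + 17 + 11) / 7 = 11.5714
Step 2: Compute squared deviations from the mean:
  (2 - 11.5714)^2 = 91.6122
  (20 - 11.5714)^2 = 71.0408
  (7 - 11.5714)^2 = 20.898
  (20 - 11.5714)^2 = 71.0408
  (4 - 11.5714)^2 = 57.3265
  (17 - 11.5714)^2 = 29.4694
  (11 - 11.5714)^2 = 0.3265
Step 3: Sum of squared deviations = 341.7143
Step 4: Sample variance = 341.7143 / 6 = 56.9524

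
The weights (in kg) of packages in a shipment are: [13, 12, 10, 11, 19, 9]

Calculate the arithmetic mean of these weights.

12.3333

Step 1: Sum all values: 13 + 12 + 10 + 11 + 19 + 9 = 74
Step 2: Count the number of values: n = 6
Step 3: Mean = sum / n = 74 / 6 = 12.3333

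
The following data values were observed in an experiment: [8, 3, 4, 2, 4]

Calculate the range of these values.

6

Step 1: Identify the maximum value: max = 8
Step 2: Identify the minimum value: min = 2
Step 3: Range = max - min = 8 - 2 = 6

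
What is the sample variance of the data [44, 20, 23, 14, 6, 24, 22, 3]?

160.5714

Step 1: Compute the mean: (44 + 20 + 23 + 14 + 6 + 24 + 22 + 3) / 8 = 19.5
Step 2: Compute squared deviations from the mean:
  (44 - 19.5)^2 = 600.25
  (20 - 19.5)^2 = 0.25
  (23 - 19.5)^2 = 12.25
  (14 - 19.5)^2 = 30.25
  (6 - 19.5)^2 = 182.25
  (24 - 19.5)^2 = 20.25
  (22 - 19.5)^2 = 6.25
  (3 - 19.5)^2 = 272.25
Step 3: Sum of squared deviations = 1124
Step 4: Sample variance = 1124 / 7 = 160.5714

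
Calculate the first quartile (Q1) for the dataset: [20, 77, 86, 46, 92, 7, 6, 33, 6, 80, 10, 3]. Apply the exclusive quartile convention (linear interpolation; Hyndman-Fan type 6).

6.25

Step 1: Sort the data: [3, 6, 6, 7, 10, 20, 33, 46, 77, 80, 86, 92]
Step 2: n = 12
Step 3: Using the exclusive quartile method:
  Q1 = 6.25
  Q2 (median) = 26.5
  Q3 = 79.25
  IQR = Q3 - Q1 = 79.25 - 6.25 = 73
Step 4: Q1 = 6.25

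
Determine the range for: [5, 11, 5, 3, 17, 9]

14

Step 1: Identify the maximum value: max = 17
Step 2: Identify the minimum value: min = 3
Step 3: Range = max - min = 17 - 3 = 14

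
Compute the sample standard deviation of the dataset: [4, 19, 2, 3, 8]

6.9785

Step 1: Compute the mean: 7.2
Step 2: Sum of squared deviations from the mean: 194.8
Step 3: Sample variance = 194.8 / 4 = 48.7
Step 4: Standard deviation = sqrt(48.7) = 6.9785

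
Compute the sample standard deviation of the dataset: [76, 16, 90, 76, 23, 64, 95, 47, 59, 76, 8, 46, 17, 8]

30.9552

Step 1: Compute the mean: 50.0714
Step 2: Sum of squared deviations from the mean: 12456.9286
Step 3: Sample variance = 12456.9286 / 13 = 958.2253
Step 4: Standard deviation = sqrt(958.2253) = 30.9552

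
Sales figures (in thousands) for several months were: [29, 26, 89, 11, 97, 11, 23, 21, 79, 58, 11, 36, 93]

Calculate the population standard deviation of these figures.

32.2191

Step 1: Compute the mean: 44.9231
Step 2: Sum of squared deviations from the mean: 13494.9231
Step 3: Population variance = 13494.9231 / 13 = 1038.071
Step 4: Standard deviation = sqrt(1038.071) = 32.2191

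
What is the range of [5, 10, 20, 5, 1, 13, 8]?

19

Step 1: Identify the maximum value: max = 20
Step 2: Identify the minimum value: min = 1
Step 3: Range = max - min = 20 - 1 = 19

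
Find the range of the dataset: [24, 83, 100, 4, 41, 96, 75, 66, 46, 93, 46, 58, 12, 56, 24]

96

Step 1: Identify the maximum value: max = 100
Step 2: Identify the minimum value: min = 4
Step 3: Range = max - min = 100 - 4 = 96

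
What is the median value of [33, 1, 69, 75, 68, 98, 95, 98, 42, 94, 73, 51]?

71

Step 1: Sort the data in ascending order: [1, 33, 42, 51, 68, 69, 73, 75, 94, 95, 98, 98]
Step 2: The number of values is n = 12.
Step 3: Since n is even, the median is the average of positions 6 and 7:
  Median = (69 + 73) / 2 = 71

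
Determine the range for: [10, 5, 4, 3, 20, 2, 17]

18

Step 1: Identify the maximum value: max = 20
Step 2: Identify the minimum value: min = 2
Step 3: Range = max - min = 20 - 2 = 18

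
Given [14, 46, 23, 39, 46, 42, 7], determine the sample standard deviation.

16.1452

Step 1: Compute the mean: 31
Step 2: Sum of squared deviations from the mean: 1564
Step 3: Sample variance = 1564 / 6 = 260.6667
Step 4: Standard deviation = sqrt(260.6667) = 16.1452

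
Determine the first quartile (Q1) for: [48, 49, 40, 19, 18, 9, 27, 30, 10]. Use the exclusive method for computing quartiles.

14

Step 1: Sort the data: [9, 10, 18, 19, 27, 30, 40, 48, 49]
Step 2: n = 9
Step 3: Using the exclusive quartile method:
  Q1 = 14
  Q2 (median) = 27
  Q3 = 44
  IQR = Q3 - Q1 = 44 - 14 = 30
Step 4: Q1 = 14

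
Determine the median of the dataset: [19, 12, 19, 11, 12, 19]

15.5

Step 1: Sort the data in ascending order: [11, 12, 12, 19, 19, 19]
Step 2: The number of values is n = 6.
Step 3: Since n is even, the median is the average of positions 3 and 4:
  Median = (12 + 19) / 2 = 15.5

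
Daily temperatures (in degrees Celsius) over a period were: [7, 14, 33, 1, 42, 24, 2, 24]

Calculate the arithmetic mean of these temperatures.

18.375

Step 1: Sum all values: 7 + 14 + 33 + 1 + 42 + 24 + 2 + 24 = 147
Step 2: Count the number of values: n = 8
Step 3: Mean = sum / n = 147 / 8 = 18.375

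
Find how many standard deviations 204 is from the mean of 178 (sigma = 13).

2

Step 1: Recall the z-score formula: z = (x - mu) / sigma
Step 2: Substitute values: z = (204 - 178) / 13
Step 3: z = 26 / 13 = 2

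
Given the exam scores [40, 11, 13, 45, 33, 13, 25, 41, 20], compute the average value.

26.7778

Step 1: Sum all values: 40 + 11 + 13 + 45 + 33 + 13 + 25 + 41 + 20 = 241
Step 2: Count the number of values: n = 9
Step 3: Mean = sum / n = 241 / 9 = 26.7778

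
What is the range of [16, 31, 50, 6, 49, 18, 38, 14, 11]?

44

Step 1: Identify the maximum value: max = 50
Step 2: Identify the minimum value: min = 6
Step 3: Range = max - min = 50 - 6 = 44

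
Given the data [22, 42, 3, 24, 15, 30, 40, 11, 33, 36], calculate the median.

27

Step 1: Sort the data in ascending order: [3, 11, 15, 22, 24, 30, 33, 36, 40, 42]
Step 2: The number of values is n = 10.
Step 3: Since n is even, the median is the average of positions 5 and 6:
  Median = (24 + 30) / 2 = 27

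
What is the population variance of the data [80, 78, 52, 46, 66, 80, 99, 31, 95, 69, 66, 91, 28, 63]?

453.2449

Step 1: Compute the mean: (80 + 78 + 52 + 46 + 66 + 80 + 99 + 31 + 95 + 69 + 66 + 91 + 28 + 63) / 14 = 67.4286
Step 2: Compute squared deviations from the mean:
  (80 - 67.4286)^2 = 158.0408
  (78 - 67.4286)^2 = 111.7551
  (52 - 67.4286)^2 = 238.0408
  (46 - 67.4286)^2 = 459.1837
  (66 - 67.4286)^2 = 2.0408
  (80 - 67.4286)^2 = 158.0408
  (99 - 67.4286)^2 = 996.7551
  (31 - 67.4286)^2 = 1327.0408
  (95 - 67.4286)^2 = 760.1837
  (69 - 67.4286)^2 = 2.4694
  (66 - 67.4286)^2 = 2.0408
  (91 - 67.4286)^2 = 555.6122
  (28 - 67.4286)^2 = 1554.6122
  (63 - 67.4286)^2 = 19.6122
Step 3: Sum of squared deviations = 6345.4286
Step 4: Population variance = 6345.4286 / 14 = 453.2449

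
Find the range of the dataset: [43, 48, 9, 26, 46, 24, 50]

41

Step 1: Identify the maximum value: max = 50
Step 2: Identify the minimum value: min = 9
Step 3: Range = max - min = 50 - 9 = 41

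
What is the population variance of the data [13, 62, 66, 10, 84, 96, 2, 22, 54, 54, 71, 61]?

860.0764

Step 1: Compute the mean: (13 + 62 + 66 + 10 + 84 + 96 + 2 + 22 + 54 + 54 + 71 + 61) / 12 = 49.5833
Step 2: Compute squared deviations from the mean:
  (13 - 49.5833)^2 = 1338.3403
  (62 - 49.5833)^2 = 154.1736
  (66 - 49.5833)^2 = 269.5069
  (10 - 49.5833)^2 = 1566.8403
  (84 - 49.5833)^2 = 1184.5069
  (96 - 49.5833)^2 = 2154.5069
  (2 - 49.5833)^2 = 2264.1736
  (22 - 49.5833)^2 = 760.8403
  (54 - 49.5833)^2 = 19.5069
  (54 - 49.5833)^2 = 19.5069
  (71 - 49.5833)^2 = 458.6736
  (61 - 49.5833)^2 = 130.3403
Step 3: Sum of squared deviations = 10320.9167
Step 4: Population variance = 10320.9167 / 12 = 860.0764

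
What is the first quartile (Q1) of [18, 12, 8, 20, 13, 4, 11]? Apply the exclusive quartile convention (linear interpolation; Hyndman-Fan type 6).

8

Step 1: Sort the data: [4, 8, 11, 12, 13, 18, 20]
Step 2: n = 7
Step 3: Using the exclusive quartile method:
  Q1 = 8
  Q2 (median) = 12
  Q3 = 18
  IQR = Q3 - Q1 = 18 - 8 = 10
Step 4: Q1 = 8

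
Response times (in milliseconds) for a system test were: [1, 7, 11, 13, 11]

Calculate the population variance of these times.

18.24

Step 1: Compute the mean: (1 + 7 + 11 + 13 + 11) / 5 = 8.6
Step 2: Compute squared deviations from the mean:
  (1 - 8.6)^2 = 57.76
  (7 - 8.6)^2 = 2.56
  (11 - 8.6)^2 = 5.76
  (13 - 8.6)^2 = 19.36
  (11 - 8.6)^2 = 5.76
Step 3: Sum of squared deviations = 91.2
Step 4: Population variance = 91.2 / 5 = 18.24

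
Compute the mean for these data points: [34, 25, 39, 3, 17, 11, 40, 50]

27.375

Step 1: Sum all values: 34 + 25 + 39 + 3 + 17 + 11 + 40 + 50 = 219
Step 2: Count the number of values: n = 8
Step 3: Mean = sum / n = 219 / 8 = 27.375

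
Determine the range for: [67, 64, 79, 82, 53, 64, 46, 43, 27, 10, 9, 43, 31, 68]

73

Step 1: Identify the maximum value: max = 82
Step 2: Identify the minimum value: min = 9
Step 3: Range = max - min = 82 - 9 = 73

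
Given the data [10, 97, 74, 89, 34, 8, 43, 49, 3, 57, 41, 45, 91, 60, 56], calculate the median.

49

Step 1: Sort the data in ascending order: [3, 8, 10, 34, 41, 43, 45, 49, 56, 57, 60, 74, 89, 91, 97]
Step 2: The number of values is n = 15.
Step 3: Since n is odd, the median is the middle value at position 8: 49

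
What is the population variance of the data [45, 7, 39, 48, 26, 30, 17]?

191.9184

Step 1: Compute the mean: (45 + 7 + 39 + 48 + 26 + 30 + 17) / 7 = 30.2857
Step 2: Compute squared deviations from the mean:
  (45 - 30.2857)^2 = 216.5102
  (7 - 30.2857)^2 = 542.2245
  (39 - 30.2857)^2 = 75.9388
  (48 - 30.2857)^2 = 313.7959
  (26 - 30.2857)^2 = 18.3673
  (30 - 30.2857)^2 = 0.0816
  (17 - 30.2857)^2 = 176.5102
Step 3: Sum of squared deviations = 1343.4286
Step 4: Population variance = 1343.4286 / 7 = 191.9184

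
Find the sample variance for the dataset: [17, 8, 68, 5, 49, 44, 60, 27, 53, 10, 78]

670.0909

Step 1: Compute the mean: (17 + 8 + 68 + 5 + 49 + 44 + 60 + 27 + 53 + 10 + 78) / 11 = 38.0909
Step 2: Compute squared deviations from the mean:
  (17 - 38.0909)^2 = 444.8264
  (8 - 38.0909)^2 = 905.4628
  (68 - 38.0909)^2 = 894.5537
  (5 - 38.0909)^2 = 1095.0083
  (49 - 38.0909)^2 = 119.0083
  (44 - 38.0909)^2 = 34.9174
  (60 - 38.0909)^2 = 480.0083
  (27 - 38.0909)^2 = 123.0083
  (53 - 38.0909)^2 = 222.281
  (10 - 38.0909)^2 = 789.0992
  (78 - 38.0909)^2 = 1592.7355
Step 3: Sum of squared deviations = 6700.9091
Step 4: Sample variance = 6700.9091 / 10 = 670.0909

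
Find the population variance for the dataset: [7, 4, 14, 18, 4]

31.84

Step 1: Compute the mean: (7 + 4 + 14 + 18 + 4) / 5 = 9.4
Step 2: Compute squared deviations from the mean:
  (7 - 9.4)^2 = 5.76
  (4 - 9.4)^2 = 29.16
  (14 - 9.4)^2 = 21.16
  (18 - 9.4)^2 = 73.96
  (4 - 9.4)^2 = 29.16
Step 3: Sum of squared deviations = 159.2
Step 4: Population variance = 159.2 / 5 = 31.84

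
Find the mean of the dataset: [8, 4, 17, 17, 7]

10.6

Step 1: Sum all values: 8 + 4 + 17 + 17 + 7 = 53
Step 2: Count the number of values: n = 5
Step 3: Mean = sum / n = 53 / 5 = 10.6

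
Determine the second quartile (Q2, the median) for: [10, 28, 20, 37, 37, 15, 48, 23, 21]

23

Step 1: Sort the data: [10, 15, 20, 21, 23, 28, 37, 37, 48]
Step 2: n = 9
Step 3: Q2 is the median. Since n is odd, it is the middle value at position 5: 23
Step 4: Q2 = 23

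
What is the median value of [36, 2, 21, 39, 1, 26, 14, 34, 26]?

26

Step 1: Sort the data in ascending order: [1, 2, 14, 21, 26, 26, 34, 36, 39]
Step 2: The number of values is n = 9.
Step 3: Since n is odd, the median is the middle value at position 5: 26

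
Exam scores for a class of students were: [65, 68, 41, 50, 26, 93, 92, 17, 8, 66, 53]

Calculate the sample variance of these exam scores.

786.0545

Step 1: Compute the mean: (65 + 68 + 41 + 50 + 26 + 93 + 92 + 17 + 8 + 66 + 53) / 11 = 52.6364
Step 2: Compute squared deviations from the mean:
  (65 - 52.6364)^2 = 152.8595
  (68 - 52.6364)^2 = 236.0413
  (41 - 52.6364)^2 = 135.405
  (50 - 52.6364)^2 = 6.9504
  (26 - 52.6364)^2 = 709.4959
  (93 - 52.6364)^2 = 1629.2231
  (92 - 52.6364)^2 = 1549.4959
  (17 - 52.6364)^2 = 1269.9504
  (8 - 52.6364)^2 = 1992.405
  (66 - 52.6364)^2 = 178.5868
  (53 - 52.6364)^2 = 0.1322
Step 3: Sum of squared deviations = 7860.5455
Step 4: Sample variance = 7860.5455 / 10 = 786.0545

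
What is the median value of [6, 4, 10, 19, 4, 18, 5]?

6

Step 1: Sort the data in ascending order: [4, 4, 5, 6, 10, 18, 19]
Step 2: The number of values is n = 7.
Step 3: Since n is odd, the median is the middle value at position 4: 6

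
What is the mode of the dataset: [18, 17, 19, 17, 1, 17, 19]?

17

Step 1: Count the frequency of each value:
  1: appears 1 time(s)
  17: appears 3 time(s)
  18: appears 1 time(s)
  19: appears 2 time(s)
Step 2: The value 17 appears most frequently (3 times).
Step 3: Mode = 17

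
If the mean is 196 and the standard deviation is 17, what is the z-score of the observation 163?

-1.9412

Step 1: Recall the z-score formula: z = (x - mu) / sigma
Step 2: Substitute values: z = (163 - 196) / 17
Step 3: z = -33 / 17 = -1.9412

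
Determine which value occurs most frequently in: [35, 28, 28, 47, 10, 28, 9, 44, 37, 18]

28

Step 1: Count the frequency of each value:
  9: appears 1 time(s)
  10: appears 1 time(s)
  18: appears 1 time(s)
  28: appears 3 time(s)
  35: appears 1 time(s)
  37: appears 1 time(s)
  44: appears 1 time(s)
  47: appears 1 time(s)
Step 2: The value 28 appears most frequently (3 times).
Step 3: Mode = 28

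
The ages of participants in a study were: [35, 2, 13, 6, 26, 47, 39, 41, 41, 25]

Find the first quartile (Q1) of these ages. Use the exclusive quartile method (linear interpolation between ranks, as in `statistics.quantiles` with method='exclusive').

11.25

Step 1: Sort the data: [2, 6, 13, 25, 26, 35, 39, 41, 41, 47]
Step 2: n = 10
Step 3: Using the exclusive quartile method:
  Q1 = 11.25
  Q2 (median) = 30.5
  Q3 = 41
  IQR = Q3 - Q1 = 41 - 11.25 = 29.75
Step 4: Q1 = 11.25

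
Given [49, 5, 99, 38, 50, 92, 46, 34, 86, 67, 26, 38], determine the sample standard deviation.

28.3437

Step 1: Compute the mean: 52.5
Step 2: Sum of squared deviations from the mean: 8837
Step 3: Sample variance = 8837 / 11 = 803.3636
Step 4: Standard deviation = sqrt(803.3636) = 28.3437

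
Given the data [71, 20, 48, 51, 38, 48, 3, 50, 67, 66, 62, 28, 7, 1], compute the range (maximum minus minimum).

70

Step 1: Identify the maximum value: max = 71
Step 2: Identify the minimum value: min = 1
Step 3: Range = max - min = 71 - 1 = 70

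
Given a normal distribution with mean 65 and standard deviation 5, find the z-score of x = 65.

0

Step 1: Recall the z-score formula: z = (x - mu) / sigma
Step 2: Substitute values: z = (65 - 65) / 5
Step 3: z = 0 / 5 = 0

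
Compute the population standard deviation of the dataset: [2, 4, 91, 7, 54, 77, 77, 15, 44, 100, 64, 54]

33.4002

Step 1: Compute the mean: 49.0833
Step 2: Sum of squared deviations from the mean: 13386.9167
Step 3: Population variance = 13386.9167 / 12 = 1115.5764
Step 4: Standard deviation = sqrt(1115.5764) = 33.4002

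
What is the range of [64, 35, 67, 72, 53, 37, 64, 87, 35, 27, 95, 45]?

68

Step 1: Identify the maximum value: max = 95
Step 2: Identify the minimum value: min = 27
Step 3: Range = max - min = 95 - 27 = 68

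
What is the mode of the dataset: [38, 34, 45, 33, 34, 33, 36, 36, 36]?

36

Step 1: Count the frequency of each value:
  33: appears 2 time(s)
  34: appears 2 time(s)
  36: appears 3 time(s)
  38: appears 1 time(s)
  45: appears 1 time(s)
Step 2: The value 36 appears most frequently (3 times).
Step 3: Mode = 36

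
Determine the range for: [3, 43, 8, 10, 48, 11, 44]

45

Step 1: Identify the maximum value: max = 48
Step 2: Identify the minimum value: min = 3
Step 3: Range = max - min = 48 - 3 = 45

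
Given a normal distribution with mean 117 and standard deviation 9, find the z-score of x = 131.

1.5556

Step 1: Recall the z-score formula: z = (x - mu) / sigma
Step 2: Substitute values: z = (131 - 117) / 9
Step 3: z = 14 / 9 = 1.5556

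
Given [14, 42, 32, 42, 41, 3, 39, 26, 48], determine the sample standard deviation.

14.9453

Step 1: Compute the mean: 31.8889
Step 2: Sum of squared deviations from the mean: 1786.8889
Step 3: Sample variance = 1786.8889 / 8 = 223.3611
Step 4: Standard deviation = sqrt(223.3611) = 14.9453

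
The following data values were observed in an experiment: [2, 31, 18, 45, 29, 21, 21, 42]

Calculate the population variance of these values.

167.6094

Step 1: Compute the mean: (2 + 31 + 18 + 45 + 29 + 21 + 21 + 42) / 8 = 26.125
Step 2: Compute squared deviations from the mean:
  (2 - 26.125)^2 = 582.0156
  (31 - 26.125)^2 = 23.7656
  (18 - 26.125)^2 = 66.0156
  (45 - 26.125)^2 = 356.2656
  (29 - 26.125)^2 = 8.2656
  (21 - 26.125)^2 = 26.2656
  (21 - 26.125)^2 = 26.2656
  (42 - 26.125)^2 = 252.0156
Step 3: Sum of squared deviations = 1340.875
Step 4: Population variance = 1340.875 / 8 = 167.6094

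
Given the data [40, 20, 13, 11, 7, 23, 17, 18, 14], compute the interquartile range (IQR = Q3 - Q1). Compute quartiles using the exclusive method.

9.5

Step 1: Sort the data: [7, 11, 13, 14, 17, 18, 20, 23, 40]
Step 2: n = 9
Step 3: Using the exclusive quartile method:
  Q1 = 12
  Q2 (median) = 17
  Q3 = 21.5
  IQR = Q3 - Q1 = 21.5 - 12 = 9.5
Step 4: IQR = 9.5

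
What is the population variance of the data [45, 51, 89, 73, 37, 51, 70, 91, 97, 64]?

390.96

Step 1: Compute the mean: (45 + 51 + 89 + 73 + 37 + 51 + 70 + 91 + 97 + 64) / 10 = 66.8
Step 2: Compute squared deviations from the mean:
  (45 - 66.8)^2 = 475.24
  (51 - 66.8)^2 = 249.64
  (89 - 66.8)^2 = 492.84
  (73 - 66.8)^2 = 38.44
  (37 - 66.8)^2 = 888.04
  (51 - 66.8)^2 = 249.64
  (70 - 66.8)^2 = 10.24
  (91 - 66.8)^2 = 585.64
  (97 - 66.8)^2 = 912.04
  (64 - 66.8)^2 = 7.84
Step 3: Sum of squared deviations = 3909.6
Step 4: Population variance = 3909.6 / 10 = 390.96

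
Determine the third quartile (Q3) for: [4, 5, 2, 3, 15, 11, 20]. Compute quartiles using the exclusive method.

15

Step 1: Sort the data: [2, 3, 4, 5, 11, 15, 20]
Step 2: n = 7
Step 3: Using the exclusive quartile method:
  Q1 = 3
  Q2 (median) = 5
  Q3 = 15
  IQR = Q3 - Q1 = 15 - 3 = 12
Step 4: Q3 = 15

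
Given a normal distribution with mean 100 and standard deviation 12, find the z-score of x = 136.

3

Step 1: Recall the z-score formula: z = (x - mu) / sigma
Step 2: Substitute values: z = (136 - 100) / 12
Step 3: z = 36 / 12 = 3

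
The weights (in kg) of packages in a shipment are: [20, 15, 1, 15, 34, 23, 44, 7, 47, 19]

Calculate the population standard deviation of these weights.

14.2425

Step 1: Compute the mean: 22.5
Step 2: Sum of squared deviations from the mean: 2028.5
Step 3: Population variance = 2028.5 / 10 = 202.85
Step 4: Standard deviation = sqrt(202.85) = 14.2425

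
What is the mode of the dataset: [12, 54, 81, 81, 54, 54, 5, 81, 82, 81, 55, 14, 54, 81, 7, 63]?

81

Step 1: Count the frequency of each value:
  5: appears 1 time(s)
  7: appears 1 time(s)
  12: appears 1 time(s)
  14: appears 1 time(s)
  54: appears 4 time(s)
  55: appears 1 time(s)
  63: appears 1 time(s)
  81: appears 5 time(s)
  82: appears 1 time(s)
Step 2: The value 81 appears most frequently (5 times).
Step 3: Mode = 81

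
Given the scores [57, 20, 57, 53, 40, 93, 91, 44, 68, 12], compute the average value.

53.5

Step 1: Sum all values: 57 + 20 + 57 + 53 + 40 + 93 + 91 + 44 + 68 + 12 = 535
Step 2: Count the number of values: n = 10
Step 3: Mean = sum / n = 535 / 10 = 53.5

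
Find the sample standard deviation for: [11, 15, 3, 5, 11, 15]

5.02

Step 1: Compute the mean: 10
Step 2: Sum of squared deviations from the mean: 126
Step 3: Sample variance = 126 / 5 = 25.2
Step 4: Standard deviation = sqrt(25.2) = 5.02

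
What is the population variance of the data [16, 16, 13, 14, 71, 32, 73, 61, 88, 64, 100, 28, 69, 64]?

826.2296

Step 1: Compute the mean: (16 + 16 + 13 + 14 + 71 + 32 + 73 + 61 + 88 + 64 + 100 + 28 + 69 + 64) / 14 = 50.6429
Step 2: Compute squared deviations from the mean:
  (16 - 50.6429)^2 = 1200.1276
  (16 - 50.6429)^2 = 1200.1276
  (13 - 50.6429)^2 = 1416.9847
  (14 - 50.6429)^2 = 1342.699
  (71 - 50.6429)^2 = 414.4133
  (32 - 50.6429)^2 = 347.5561
  (73 - 50.6429)^2 = 499.8418
  (61 - 50.6429)^2 = 107.2704
  (88 - 50.6429)^2 = 1395.5561
  (64 - 50.6429)^2 = 178.4133
  (100 - 50.6429)^2 = 2436.1276
  (28 - 50.6429)^2 = 512.699
  (69 - 50.6429)^2 = 336.9847
  (64 - 50.6429)^2 = 178.4133
Step 3: Sum of squared deviations = 11567.2143
Step 4: Population variance = 11567.2143 / 14 = 826.2296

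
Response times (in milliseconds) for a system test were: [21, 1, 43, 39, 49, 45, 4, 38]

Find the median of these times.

38.5

Step 1: Sort the data in ascending order: [1, 4, 21, 38, 39, 43, 45, 49]
Step 2: The number of values is n = 8.
Step 3: Since n is even, the median is the average of positions 4 and 5:
  Median = (38 + 39) / 2 = 38.5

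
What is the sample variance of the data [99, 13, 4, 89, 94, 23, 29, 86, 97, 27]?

1574.9889

Step 1: Compute the mean: (99 + 13 + 4 + 89 + 94 + 23 + 29 + 86 + 97 + 27) / 10 = 56.1
Step 2: Compute squared deviations from the mean:
  (99 - 56.1)^2 = 1840.41
  (13 - 56.1)^2 = 1857.61
  (4 - 56.1)^2 = 2714.41
  (89 - 56.1)^2 = 1082.41
  (94 - 56.1)^2 = 1436.41
  (23 - 56.1)^2 = 1095.61
  (29 - 56.1)^2 = 734.41
  (86 - 56.1)^2 = 894.01
  (97 - 56.1)^2 = 1672.81
  (27 - 56.1)^2 = 846.81
Step 3: Sum of squared deviations = 14174.9
Step 4: Sample variance = 14174.9 / 9 = 1574.9889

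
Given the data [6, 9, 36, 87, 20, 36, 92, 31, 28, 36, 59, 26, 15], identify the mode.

36

Step 1: Count the frequency of each value:
  6: appears 1 time(s)
  9: appears 1 time(s)
  15: appears 1 time(s)
  20: appears 1 time(s)
  26: appears 1 time(s)
  28: appears 1 time(s)
  31: appears 1 time(s)
  36: appears 3 time(s)
  59: appears 1 time(s)
  87: appears 1 time(s)
  92: appears 1 time(s)
Step 2: The value 36 appears most frequently (3 times).
Step 3: Mode = 36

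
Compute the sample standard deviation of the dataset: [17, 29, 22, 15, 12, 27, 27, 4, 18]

8.1548

Step 1: Compute the mean: 19
Step 2: Sum of squared deviations from the mean: 532
Step 3: Sample variance = 532 / 8 = 66.5
Step 4: Standard deviation = sqrt(66.5) = 8.1548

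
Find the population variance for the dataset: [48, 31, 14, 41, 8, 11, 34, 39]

202.4375

Step 1: Compute the mean: (48 + 31 + 14 + 41 + 8 + 11 + 34 + 39) / 8 = 28.25
Step 2: Compute squared deviations from the mean:
  (48 - 28.25)^2 = 390.0625
  (31 - 28.25)^2 = 7.5625
  (14 - 28.25)^2 = 203.0625
  (41 - 28.25)^2 = 162.5625
  (8 - 28.25)^2 = 410.0625
  (11 - 28.25)^2 = 297.5625
  (34 - 28.25)^2 = 33.0625
  (39 - 28.25)^2 = 115.5625
Step 3: Sum of squared deviations = 1619.5
Step 4: Population variance = 1619.5 / 8 = 202.4375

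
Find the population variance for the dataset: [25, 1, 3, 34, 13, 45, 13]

226.9796

Step 1: Compute the mean: (25 + 1 + 3 + 34 + 13 + 45 + 13) / 7 = 19.1429
Step 2: Compute squared deviations from the mean:
  (25 - 19.1429)^2 = 34.3061
  (1 - 19.1429)^2 = 329.1633
  (3 - 19.1429)^2 = 260.5918
  (34 - 19.1429)^2 = 220.7347
  (13 - 19.1429)^2 = 37.7347
  (45 - 19.1429)^2 = 668.5918
  (13 - 19.1429)^2 = 37.7347
Step 3: Sum of squared deviations = 1588.8571
Step 4: Population variance = 1588.8571 / 7 = 226.9796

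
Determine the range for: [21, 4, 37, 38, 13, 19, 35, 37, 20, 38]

34

Step 1: Identify the maximum value: max = 38
Step 2: Identify the minimum value: min = 4
Step 3: Range = max - min = 38 - 4 = 34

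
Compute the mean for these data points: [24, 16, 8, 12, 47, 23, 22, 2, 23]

19.6667

Step 1: Sum all values: 24 + 16 + 8 + 12 + 47 + 23 + 22 + 2 + 23 = 177
Step 2: Count the number of values: n = 9
Step 3: Mean = sum / n = 177 / 9 = 19.6667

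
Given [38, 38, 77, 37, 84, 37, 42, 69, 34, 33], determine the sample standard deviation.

19.6325

Step 1: Compute the mean: 48.9
Step 2: Sum of squared deviations from the mean: 3468.9
Step 3: Sample variance = 3468.9 / 9 = 385.4333
Step 4: Standard deviation = sqrt(385.4333) = 19.6325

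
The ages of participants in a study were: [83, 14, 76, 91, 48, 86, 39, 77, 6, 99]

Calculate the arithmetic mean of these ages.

61.9

Step 1: Sum all values: 83 + 14 + 76 + 91 + 48 + 86 + 39 + 77 + 6 + 99 = 619
Step 2: Count the number of values: n = 10
Step 3: Mean = sum / n = 619 / 10 = 61.9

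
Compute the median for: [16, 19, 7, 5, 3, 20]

11.5

Step 1: Sort the data in ascending order: [3, 5, 7, 16, 19, 20]
Step 2: The number of values is n = 6.
Step 3: Since n is even, the median is the average of positions 3 and 4:
  Median = (7 + 16) / 2 = 11.5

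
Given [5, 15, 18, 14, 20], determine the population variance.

26.64

Step 1: Compute the mean: (5 + 15 + 18 + 14 + 20) / 5 = 14.4
Step 2: Compute squared deviations from the mean:
  (5 - 14.4)^2 = 88.36
  (15 - 14.4)^2 = 0.36
  (18 - 14.4)^2 = 12.96
  (14 - 14.4)^2 = 0.16
  (20 - 14.4)^2 = 31.36
Step 3: Sum of squared deviations = 133.2
Step 4: Population variance = 133.2 / 5 = 26.64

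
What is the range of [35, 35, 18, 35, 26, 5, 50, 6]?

45

Step 1: Identify the maximum value: max = 50
Step 2: Identify the minimum value: min = 5
Step 3: Range = max - min = 50 - 5 = 45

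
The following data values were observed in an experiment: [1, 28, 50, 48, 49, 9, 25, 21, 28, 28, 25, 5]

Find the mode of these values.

28

Step 1: Count the frequency of each value:
  1: appears 1 time(s)
  5: appears 1 time(s)
  9: appears 1 time(s)
  21: appears 1 time(s)
  25: appears 2 time(s)
  28: appears 3 time(s)
  48: appears 1 time(s)
  49: appears 1 time(s)
  50: appears 1 time(s)
Step 2: The value 28 appears most frequently (3 times).
Step 3: Mode = 28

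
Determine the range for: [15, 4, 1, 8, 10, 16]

15

Step 1: Identify the maximum value: max = 16
Step 2: Identify the minimum value: min = 1
Step 3: Range = max - min = 16 - 1 = 15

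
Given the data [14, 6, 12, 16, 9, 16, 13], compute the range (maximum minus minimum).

10

Step 1: Identify the maximum value: max = 16
Step 2: Identify the minimum value: min = 6
Step 3: Range = max - min = 16 - 6 = 10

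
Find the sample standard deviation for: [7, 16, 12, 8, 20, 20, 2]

6.8903

Step 1: Compute the mean: 12.1429
Step 2: Sum of squared deviations from the mean: 284.8571
Step 3: Sample variance = 284.8571 / 6 = 47.4762
Step 4: Standard deviation = sqrt(47.4762) = 6.8903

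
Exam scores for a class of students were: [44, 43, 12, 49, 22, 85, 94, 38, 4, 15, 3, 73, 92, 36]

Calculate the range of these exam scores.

91

Step 1: Identify the maximum value: max = 94
Step 2: Identify the minimum value: min = 3
Step 3: Range = max - min = 94 - 3 = 91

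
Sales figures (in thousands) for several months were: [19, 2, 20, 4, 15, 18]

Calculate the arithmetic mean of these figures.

13

Step 1: Sum all values: 19 + 2 + 20 + 4 + 15 + 18 = 78
Step 2: Count the number of values: n = 6
Step 3: Mean = sum / n = 78 / 6 = 13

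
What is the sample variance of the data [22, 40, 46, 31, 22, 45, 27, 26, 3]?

182.1111

Step 1: Compute the mean: (22 + 40 + 46 + 31 + 22 + 45 + 27 + 26 + 3) / 9 = 29.1111
Step 2: Compute squared deviations from the mean:
  (22 - 29.1111)^2 = 50.5679
  (40 - 29.1111)^2 = 118.5679
  (46 - 29.1111)^2 = 285.2346
  (31 - 29.1111)^2 = 3.5679
  (22 - 29.1111)^2 = 50.5679
  (45 - 29.1111)^2 = 252.4568
  (27 - 29.1111)^2 = 4.4568
  (26 - 29.1111)^2 = 9.679
  (3 - 29.1111)^2 = 681.7901
Step 3: Sum of squared deviations = 1456.8889
Step 4: Sample variance = 1456.8889 / 8 = 182.1111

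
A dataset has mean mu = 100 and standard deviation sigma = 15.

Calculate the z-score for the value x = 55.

-3

Step 1: Recall the z-score formula: z = (x - mu) / sigma
Step 2: Substitute values: z = (55 - 100) / 15
Step 3: z = -45 / 15 = -3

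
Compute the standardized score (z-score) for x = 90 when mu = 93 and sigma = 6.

-0.5

Step 1: Recall the z-score formula: z = (x - mu) / sigma
Step 2: Substitute values: z = (90 - 93) / 6
Step 3: z = -3 / 6 = -0.5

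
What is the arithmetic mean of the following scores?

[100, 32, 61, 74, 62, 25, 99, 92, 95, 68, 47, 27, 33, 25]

60

Step 1: Sum all values: 100 + 32 + 61 + 74 + 62 + 25 + 99 + 92 + 95 + 68 + 47 + 27 + 33 + 25 = 840
Step 2: Count the number of values: n = 14
Step 3: Mean = sum / n = 840 / 14 = 60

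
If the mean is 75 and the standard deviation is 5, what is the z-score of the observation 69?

-1.2

Step 1: Recall the z-score formula: z = (x - mu) / sigma
Step 2: Substitute values: z = (69 - 75) / 5
Step 3: z = -6 / 5 = -1.2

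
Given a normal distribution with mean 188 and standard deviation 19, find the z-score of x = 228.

2.1053

Step 1: Recall the z-score formula: z = (x - mu) / sigma
Step 2: Substitute values: z = (228 - 188) / 19
Step 3: z = 40 / 19 = 2.1053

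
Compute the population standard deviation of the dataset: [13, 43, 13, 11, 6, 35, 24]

12.7695

Step 1: Compute the mean: 20.7143
Step 2: Sum of squared deviations from the mean: 1141.4286
Step 3: Population variance = 1141.4286 / 7 = 163.0612
Step 4: Standard deviation = sqrt(163.0612) = 12.7695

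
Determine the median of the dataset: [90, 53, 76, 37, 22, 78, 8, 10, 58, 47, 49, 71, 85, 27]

51

Step 1: Sort the data in ascending order: [8, 10, 22, 27, 37, 47, 49, 53, 58, 71, 76, 78, 85, 90]
Step 2: The number of values is n = 14.
Step 3: Since n is even, the median is the average of positions 7 and 8:
  Median = (49 + 53) / 2 = 51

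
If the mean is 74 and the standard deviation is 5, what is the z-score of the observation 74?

0

Step 1: Recall the z-score formula: z = (x - mu) / sigma
Step 2: Substitute values: z = (74 - 74) / 5
Step 3: z = 0 / 5 = 0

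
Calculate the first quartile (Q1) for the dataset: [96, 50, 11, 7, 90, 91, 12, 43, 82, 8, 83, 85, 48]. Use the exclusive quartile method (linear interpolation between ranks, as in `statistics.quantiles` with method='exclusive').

11.5

Step 1: Sort the data: [7, 8, 11, 12, 43, 48, 50, 82, 83, 85, 90, 91, 96]
Step 2: n = 13
Step 3: Using the exclusive quartile method:
  Q1 = 11.5
  Q2 (median) = 50
  Q3 = 87.5
  IQR = Q3 - Q1 = 87.5 - 11.5 = 76
Step 4: Q1 = 11.5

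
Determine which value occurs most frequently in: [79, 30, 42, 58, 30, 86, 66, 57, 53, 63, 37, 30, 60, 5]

30

Step 1: Count the frequency of each value:
  5: appears 1 time(s)
  30: appears 3 time(s)
  37: appears 1 time(s)
  42: appears 1 time(s)
  53: appears 1 time(s)
  57: appears 1 time(s)
  58: appears 1 time(s)
  60: appears 1 time(s)
  63: appears 1 time(s)
  66: appears 1 time(s)
  79: appears 1 time(s)
  86: appears 1 time(s)
Step 2: The value 30 appears most frequently (3 times).
Step 3: Mode = 30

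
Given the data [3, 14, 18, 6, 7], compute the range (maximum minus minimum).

15

Step 1: Identify the maximum value: max = 18
Step 2: Identify the minimum value: min = 3
Step 3: Range = max - min = 18 - 3 = 15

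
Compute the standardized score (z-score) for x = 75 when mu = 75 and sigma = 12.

0

Step 1: Recall the z-score formula: z = (x - mu) / sigma
Step 2: Substitute values: z = (75 - 75) / 12
Step 3: z = 0 / 12 = 0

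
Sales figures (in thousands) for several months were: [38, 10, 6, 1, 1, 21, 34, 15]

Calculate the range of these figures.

37

Step 1: Identify the maximum value: max = 38
Step 2: Identify the minimum value: min = 1
Step 3: Range = max - min = 38 - 1 = 37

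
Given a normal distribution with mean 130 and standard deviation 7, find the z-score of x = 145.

2.1429

Step 1: Recall the z-score formula: z = (x - mu) / sigma
Step 2: Substitute values: z = (145 - 130) / 7
Step 3: z = 15 / 7 = 2.1429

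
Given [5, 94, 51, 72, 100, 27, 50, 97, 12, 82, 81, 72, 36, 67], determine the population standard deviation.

29.9517

Step 1: Compute the mean: 60.4286
Step 2: Sum of squared deviations from the mean: 12559.4286
Step 3: Population variance = 12559.4286 / 14 = 897.102
Step 4: Standard deviation = sqrt(897.102) = 29.9517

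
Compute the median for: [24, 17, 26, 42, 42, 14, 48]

26

Step 1: Sort the data in ascending order: [14, 17, 24, 26, 42, 42, 48]
Step 2: The number of values is n = 7.
Step 3: Since n is odd, the median is the middle value at position 4: 26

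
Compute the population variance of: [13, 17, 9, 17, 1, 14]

30.8056

Step 1: Compute the mean: (13 + 17 + 9 + 17 + 1 + 14) / 6 = 11.8333
Step 2: Compute squared deviations from the mean:
  (13 - 11.8333)^2 = 1.3611
  (17 - 11.8333)^2 = 26.6944
  (9 - 11.8333)^2 = 8.0278
  (17 - 11.8333)^2 = 26.6944
  (1 - 11.8333)^2 = 117.3611
  (14 - 11.8333)^2 = 4.6944
Step 3: Sum of squared deviations = 184.8333
Step 4: Population variance = 184.8333 / 6 = 30.8056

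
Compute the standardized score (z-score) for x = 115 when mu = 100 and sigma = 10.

1.5

Step 1: Recall the z-score formula: z = (x - mu) / sigma
Step 2: Substitute values: z = (115 - 100) / 10
Step 3: z = 15 / 10 = 1.5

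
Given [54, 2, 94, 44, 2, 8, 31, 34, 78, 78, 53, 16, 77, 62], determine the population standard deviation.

29.5953

Step 1: Compute the mean: 45.2143
Step 2: Sum of squared deviations from the mean: 12262.3571
Step 3: Population variance = 12262.3571 / 14 = 875.8827
Step 4: Standard deviation = sqrt(875.8827) = 29.5953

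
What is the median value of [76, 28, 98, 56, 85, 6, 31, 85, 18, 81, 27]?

56

Step 1: Sort the data in ascending order: [6, 18, 27, 28, 31, 56, 76, 81, 85, 85, 98]
Step 2: The number of values is n = 11.
Step 3: Since n is odd, the median is the middle value at position 6: 56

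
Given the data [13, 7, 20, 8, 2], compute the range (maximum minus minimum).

18

Step 1: Identify the maximum value: max = 20
Step 2: Identify the minimum value: min = 2
Step 3: Range = max - min = 20 - 2 = 18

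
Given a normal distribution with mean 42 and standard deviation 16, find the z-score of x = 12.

-1.875

Step 1: Recall the z-score formula: z = (x - mu) / sigma
Step 2: Substitute values: z = (12 - 42) / 16
Step 3: z = -30 / 16 = -1.875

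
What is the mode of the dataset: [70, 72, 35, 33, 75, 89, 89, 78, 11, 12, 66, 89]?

89

Step 1: Count the frequency of each value:
  11: appears 1 time(s)
  12: appears 1 time(s)
  33: appears 1 time(s)
  35: appears 1 time(s)
  66: appears 1 time(s)
  70: appears 1 time(s)
  72: appears 1 time(s)
  75: appears 1 time(s)
  78: appears 1 time(s)
  89: appears 3 time(s)
Step 2: The value 89 appears most frequently (3 times).
Step 3: Mode = 89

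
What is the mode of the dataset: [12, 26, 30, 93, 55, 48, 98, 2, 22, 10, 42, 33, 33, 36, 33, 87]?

33

Step 1: Count the frequency of each value:
  2: appears 1 time(s)
  10: appears 1 time(s)
  12: appears 1 time(s)
  22: appears 1 time(s)
  26: appears 1 time(s)
  30: appears 1 time(s)
  33: appears 3 time(s)
  36: appears 1 time(s)
  42: appears 1 time(s)
  48: appears 1 time(s)
  55: appears 1 time(s)
  87: appears 1 time(s)
  93: appears 1 time(s)
  98: appears 1 time(s)
Step 2: The value 33 appears most frequently (3 times).
Step 3: Mode = 33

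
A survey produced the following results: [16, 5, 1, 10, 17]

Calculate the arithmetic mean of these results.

9.8

Step 1: Sum all values: 16 + 5 + 1 + 10 + 17 = 49
Step 2: Count the number of values: n = 5
Step 3: Mean = sum / n = 49 / 5 = 9.8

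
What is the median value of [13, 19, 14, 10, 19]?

14

Step 1: Sort the data in ascending order: [10, 13, 14, 19, 19]
Step 2: The number of values is n = 5.
Step 3: Since n is odd, the median is the middle value at position 3: 14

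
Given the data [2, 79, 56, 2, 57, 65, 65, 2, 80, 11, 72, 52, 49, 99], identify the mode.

2

Step 1: Count the frequency of each value:
  2: appears 3 time(s)
  11: appears 1 time(s)
  49: appears 1 time(s)
  52: appears 1 time(s)
  56: appears 1 time(s)
  57: appears 1 time(s)
  65: appears 2 time(s)
  72: appears 1 time(s)
  79: appears 1 time(s)
  80: appears 1 time(s)
  99: appears 1 time(s)
Step 2: The value 2 appears most frequently (3 times).
Step 3: Mode = 2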